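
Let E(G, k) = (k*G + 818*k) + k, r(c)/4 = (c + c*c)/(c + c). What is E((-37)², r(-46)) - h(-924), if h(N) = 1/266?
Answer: -52380721/266 ≈ -1.9692e+5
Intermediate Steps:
r(c) = 2*(c + c²)/c (r(c) = 4*((c + c*c)/(c + c)) = 4*((c + c²)/((2*c))) = 4*((c + c²)*(1/(2*c))) = 4*((c + c²)/(2*c)) = 2*(c + c²)/c)
h(N) = 1/266
E(G, k) = 819*k + G*k (E(G, k) = (G*k + 818*k) + k = (818*k + G*k) + k = 819*k + G*k)
E((-37)², r(-46)) - h(-924) = (2 + 2*(-46))*(819 + (-37)²) - 1*1/266 = (2 - 92)*(819 + 1369) - 1/266 = -90*2188 - 1/266 = -196920 - 1/266 = -52380721/266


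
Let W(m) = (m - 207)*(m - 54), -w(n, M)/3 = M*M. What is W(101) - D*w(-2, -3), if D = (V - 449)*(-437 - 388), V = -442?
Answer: 19842043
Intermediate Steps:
w(n, M) = -3*M**2 (w(n, M) = -3*M*M = -3*M**2)
D = 735075 (D = (-442 - 449)*(-437 - 388) = -891*(-825) = 735075)
W(m) = (-207 + m)*(-54 + m)
W(101) - D*w(-2, -3) = (11178 + 101**2 - 261*101) - 735075*(-3*(-3)**2) = (11178 + 10201 - 26361) - 735075*(-3*9) = -4982 - 735075*(-27) = -4982 - 1*(-19847025) = -4982 + 19847025 = 19842043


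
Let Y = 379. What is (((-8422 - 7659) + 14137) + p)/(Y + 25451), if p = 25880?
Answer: 11968/12915 ≈ 0.92667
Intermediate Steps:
(((-8422 - 7659) + 14137) + p)/(Y + 25451) = (((-8422 - 7659) + 14137) + 25880)/(379 + 25451) = ((-16081 + 14137) + 25880)/25830 = (-1944 + 25880)*(1/25830) = 23936*(1/25830) = 11968/12915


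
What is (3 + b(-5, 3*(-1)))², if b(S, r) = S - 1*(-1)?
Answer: 1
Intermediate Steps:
b(S, r) = 1 + S (b(S, r) = S + 1 = 1 + S)
(3 + b(-5, 3*(-1)))² = (3 + (1 - 5))² = (3 - 4)² = (-1)² = 1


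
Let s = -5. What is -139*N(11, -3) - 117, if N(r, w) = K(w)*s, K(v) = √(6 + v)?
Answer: -117 + 695*√3 ≈ 1086.8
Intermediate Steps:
N(r, w) = -5*√(6 + w) (N(r, w) = √(6 + w)*(-5) = -5*√(6 + w))
-139*N(11, -3) - 117 = -(-695)*√(6 - 3) - 117 = -(-695)*√3 - 117 = 695*√3 - 117 = -117 + 695*√3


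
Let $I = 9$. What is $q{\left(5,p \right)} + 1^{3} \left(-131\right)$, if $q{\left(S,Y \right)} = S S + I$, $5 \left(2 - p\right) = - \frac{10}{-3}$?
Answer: $-97$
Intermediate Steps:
$p = \frac{4}{3}$ ($p = 2 - \frac{\left(-10\right) \frac{1}{-3}}{5} = 2 - \frac{\left(-10\right) \left(- \frac{1}{3}\right)}{5} = 2 - \frac{2}{3} = \frac{4}{3} \approx 1.3333$)
$q{\left(S,Y \right)} = 9 + S^{2}$ ($q{\left(S,Y \right)} = S S + 9 = S^{2} + 9 = 9 + S^{2}$)
$q{\left(5,p \right)} + 1^{3} \left(-131\right) = \left(9 + 5^{2}\right) + 1^{3} \left(-131\right) = \left(9 + 25\right) + 1 \left(-131\right) = 34 - 131 = -97$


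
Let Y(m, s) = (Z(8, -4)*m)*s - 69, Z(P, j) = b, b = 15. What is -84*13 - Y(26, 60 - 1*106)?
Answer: 16917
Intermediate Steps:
Z(P, j) = 15
Y(m, s) = -69 + 15*m*s (Y(m, s) = (15*m)*s - 69 = 15*m*s - 69 = -69 + 15*m*s)
-84*13 - Y(26, 60 - 1*106) = -84*13 - (-69 + 15*26*(60 - 1*106)) = -1092 - (-69 + 15*26*(60 - 106)) = -1092 - (-69 + 15*26*(-46)) = -1092 - (-69 - 17940) = -1092 - 1*(-18009) = -1092 + 18009 = 16917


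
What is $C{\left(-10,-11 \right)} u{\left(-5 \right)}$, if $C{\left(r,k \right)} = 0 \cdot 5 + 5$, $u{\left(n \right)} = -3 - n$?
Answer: $10$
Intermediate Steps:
$C{\left(r,k \right)} = 5$ ($C{\left(r,k \right)} = 0 + 5 = 5$)
$C{\left(-10,-11 \right)} u{\left(-5 \right)} = 5 \left(-3 - -5\right) = 5 \left(-3 + 5\right) = 5 \cdot 2 = 10$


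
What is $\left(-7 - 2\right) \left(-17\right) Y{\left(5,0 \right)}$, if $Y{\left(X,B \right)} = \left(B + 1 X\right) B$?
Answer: $0$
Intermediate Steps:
$Y{\left(X,B \right)} = B \left(B + X\right)$ ($Y{\left(X,B \right)} = \left(B + X\right) B = B \left(B + X\right)$)
$\left(-7 - 2\right) \left(-17\right) Y{\left(5,0 \right)} = \left(-7 - 2\right) \left(-17\right) 0 \left(0 + 5\right) = \left(-9\right) \left(-17\right) 0 \cdot 5 = 153 \cdot 0 = 0$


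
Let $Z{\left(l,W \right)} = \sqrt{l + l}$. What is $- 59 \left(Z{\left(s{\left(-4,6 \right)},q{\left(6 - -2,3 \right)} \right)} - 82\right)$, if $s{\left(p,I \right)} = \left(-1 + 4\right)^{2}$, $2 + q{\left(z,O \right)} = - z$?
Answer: $4838 - 177 \sqrt{2} \approx 4587.7$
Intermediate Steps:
$q{\left(z,O \right)} = -2 - z$
$s{\left(p,I \right)} = 9$ ($s{\left(p,I \right)} = 3^{2} = 9$)
$Z{\left(l,W \right)} = \sqrt{2} \sqrt{l}$ ($Z{\left(l,W \right)} = \sqrt{2 l} = \sqrt{2} \sqrt{l}$)
$- 59 \left(Z{\left(s{\left(-4,6 \right)},q{\left(6 - -2,3 \right)} \right)} - 82\right) = - 59 \left(\sqrt{2} \sqrt{9} - 82\right) = - 59 \left(\sqrt{2} \cdot 3 - 82\right) = - 59 \left(3 \sqrt{2} - 82\right) = - 59 \left(-82 + 3 \sqrt{2}\right) = 4838 - 177 \sqrt{2}$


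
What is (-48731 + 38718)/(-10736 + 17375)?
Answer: -10013/6639 ≈ -1.5082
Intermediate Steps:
(-48731 + 38718)/(-10736 + 17375) = -10013/6639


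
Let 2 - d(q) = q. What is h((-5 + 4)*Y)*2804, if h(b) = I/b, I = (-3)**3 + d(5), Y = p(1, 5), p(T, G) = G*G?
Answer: 16824/5 ≈ 3364.8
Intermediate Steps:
p(T, G) = G**2
d(q) = 2 - q
Y = 25 (Y = 5**2 = 25)
I = -30 (I = (-3)**3 + (2 - 1*5) = -27 + (2 - 5) = -27 - 3 = -30)
h(b) = -30/b
h((-5 + 4)*Y)*2804 = -30*1/(25*(-5 + 4))*2804 = -30/((-1*25))*2804 = -30/(-25)*2804 = -30*(-1/25)*2804 = (6/5)*2804 = 16824/5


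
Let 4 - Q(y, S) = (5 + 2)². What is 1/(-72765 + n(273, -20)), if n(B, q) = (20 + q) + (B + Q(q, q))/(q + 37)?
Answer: -17/1236777 ≈ -1.3745e-5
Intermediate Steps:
Q(y, S) = -45 (Q(y, S) = 4 - (5 + 2)² = 4 - 1*7² = 4 - 1*49 = 4 - 49 = -45)
n(B, q) = 20 + q + (-45 + B)/(37 + q) (n(B, q) = (20 + q) + (B - 45)/(q + 37) = (20 + q) + (-45 + B)/(37 + q) = 20 + q + (-45 + B)/(37 + q))
1/(-72765 + n(273, -20)) = 1/(-72765 + (695 + 273 + (-20)² + 57*(-20))/(37 - 20)) = 1/(-72765 + (695 + 273 + 400 - 1140)/17) = 1/(-72765 + (1/17)*228) = 1/(-72765 + 228/17) = 1/(-1236777/17) = -17/1236777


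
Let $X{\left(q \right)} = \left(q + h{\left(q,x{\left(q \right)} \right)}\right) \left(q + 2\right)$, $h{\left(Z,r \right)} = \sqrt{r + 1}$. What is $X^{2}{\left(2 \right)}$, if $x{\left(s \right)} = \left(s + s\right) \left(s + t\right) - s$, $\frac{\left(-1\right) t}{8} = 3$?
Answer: $-1360 + 64 i \sqrt{89} \approx -1360.0 + 603.77 i$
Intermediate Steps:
$t = -24$ ($t = \left(-8\right) 3 = -24$)
$x{\left(s \right)} = - s + 2 s \left(-24 + s\right)$ ($x{\left(s \right)} = \left(s + s\right) \left(s - 24\right) - s = 2 s \left(-24 + s\right) - s = - s + 2 s \left(-24 + s\right)$)
$h{\left(Z,r \right)} = \sqrt{1 + r}$
$X{\left(q \right)} = \left(2 + q\right) \left(q + \sqrt{1 + q \left(-49 + 2 q\right)}\right)$ ($X{\left(q \right)} = \left(q + \sqrt{1 + q \left(-49 + 2 q\right)}\right) \left(q + 2\right) = \left(q + \sqrt{1 + q \left(-49 + 2 q\right)}\right) \left(2 + q\right) = \left(2 + q\right) \left(q + \sqrt{1 + q \left(-49 + 2 q\right)}\right)$)
$X^{2}{\left(2 \right)} = \left(2^{2} + 2 \cdot 2 + 2 \sqrt{1 + 2 \left(-49 + 2 \cdot 2\right)} + 2 \sqrt{1 + 2 \left(-49 + 2 \cdot 2\right)}\right)^{2} = \left(4 + 4 + 2 \sqrt{1 + 2 \left(-49 + 4\right)} + 2 \sqrt{1 + 2 \left(-49 + 4\right)}\right)^{2} = \left(4 + 4 + 2 \sqrt{1 + 2 \left(-45\right)} + 2 \sqrt{1 + 2 \left(-45\right)}\right)^{2} = \left(4 + 4 + 2 \sqrt{1 - 90} + 2 \sqrt{1 - 90}\right)^{2} = \left(4 + 4 + 2 \sqrt{-89} + 2 \sqrt{-89}\right)^{2} = \left(4 + 4 + 2 i \sqrt{89} + 2 i \sqrt{89}\right)^{2} = \left(8 + 4 i \sqrt{89}\right)^{2}$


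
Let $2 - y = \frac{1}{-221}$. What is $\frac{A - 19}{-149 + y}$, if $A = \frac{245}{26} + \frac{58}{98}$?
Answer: $\frac{194599}{3183628} \approx 0.061125$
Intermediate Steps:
$A = \frac{12759}{1274}$ ($A = 245 \cdot \frac{1}{26} + 58 \cdot \frac{1}{98} = \frac{245}{26} + \frac{29}{49} = \frac{12759}{1274} \approx 10.015$)
$y = \frac{443}{221}$ ($y = 2 - \frac{1}{-221} = 2 - - \frac{1}{221} = 2 + \frac{1}{221} = \frac{443}{221} \approx 2.0045$)
$\frac{A - 19}{-149 + y} = \frac{\frac{12759}{1274} - 19}{-149 + \frac{443}{221}} = - \frac{11447}{1274 \left(- \frac{32486}{221}\right)} = \left(- \frac{11447}{1274}\right) \left(- \frac{221}{32486}\right) = \frac{194599}{3183628}$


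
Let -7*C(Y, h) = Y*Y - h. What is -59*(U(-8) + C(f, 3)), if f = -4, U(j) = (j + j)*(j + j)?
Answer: -104961/7 ≈ -14994.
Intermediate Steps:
U(j) = 4*j**2 (U(j) = (2*j)*(2*j) = 4*j**2)
C(Y, h) = -Y**2/7 + h/7 (C(Y, h) = -(Y*Y - h)/7 = -(Y**2 - h)/7 = -Y**2/7 + h/7)
-59*(U(-8) + C(f, 3)) = -59*(4*(-8)**2 + (-1/7*(-4)**2 + (1/7)*3)) = -59*(4*64 + (-1/7*16 + 3/7)) = -59*(256 + (-16/7 + 3/7)) = -59*(256 - 13/7) = -59*1779/7 = -104961/7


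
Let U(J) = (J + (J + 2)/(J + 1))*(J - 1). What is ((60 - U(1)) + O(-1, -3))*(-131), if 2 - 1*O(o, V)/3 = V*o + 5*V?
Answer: -13362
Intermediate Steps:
O(o, V) = 6 - 15*V - 3*V*o (O(o, V) = 6 - 3*(V*o + 5*V) = 6 - 3*(5*V + V*o) = 6 + (-15*V - 3*V*o) = 6 - 15*V - 3*V*o)
U(J) = (-1 + J)*(J + (2 + J)/(1 + J)) (U(J) = (J + (2 + J)/(1 + J))*(-1 + J) = (-1 + J)*(J + (2 + J)/(1 + J)))
((60 - U(1)) + O(-1, -3))*(-131) = ((60 - (-2 + 1**2 + 1**3)/(1 + 1)) + (6 - 15*(-3) - 3*(-3)*(-1)))*(-131) = ((60 - (-2 + 1 + 1)/2) + (6 + 45 - 9))*(-131) = ((60 - 0/2) + 42)*(-131) = ((60 - 1*0) + 42)*(-131) = ((60 + 0) + 42)*(-131) = (60 + 42)*(-131) = 102*(-131) = -13362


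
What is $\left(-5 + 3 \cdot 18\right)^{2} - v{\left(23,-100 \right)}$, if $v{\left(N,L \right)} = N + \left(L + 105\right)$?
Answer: $2373$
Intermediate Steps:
$v{\left(N,L \right)} = 105 + L + N$ ($v{\left(N,L \right)} = N + \left(105 + L\right) = 105 + L + N$)
$\left(-5 + 3 \cdot 18\right)^{2} - v{\left(23,-100 \right)} = \left(-5 + 3 \cdot 18\right)^{2} - \left(105 - 100 + 23\right) = \left(-5 + 54\right)^{2} - 28 = 49^{2} - 28 = 2401 - 28 = 2373$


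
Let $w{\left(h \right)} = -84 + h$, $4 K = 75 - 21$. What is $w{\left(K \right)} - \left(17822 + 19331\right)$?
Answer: $- \frac{74447}{2} \approx -37224.0$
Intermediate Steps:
$K = \frac{27}{2}$ ($K = \frac{75 - 21}{4} = \frac{1}{4} \cdot 54 = \frac{27}{2} \approx 13.5$)
$w{\left(K \right)} - \left(17822 + 19331\right) = \left(-84 + \frac{27}{2}\right) - \left(17822 + 19331\right) = - \frac{141}{2} - 37153 = - \frac{74447}{2}$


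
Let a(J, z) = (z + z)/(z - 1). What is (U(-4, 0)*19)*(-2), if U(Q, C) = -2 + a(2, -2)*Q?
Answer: 836/3 ≈ 278.67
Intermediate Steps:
a(J, z) = 2*z/(-1 + z) (a(J, z) = (2*z)/(-1 + z) = 2*z/(-1 + z))
U(Q, C) = -2 + 4*Q/3 (U(Q, C) = -2 + (2*(-2)/(-1 - 2))*Q = -2 + (2*(-2)/(-3))*Q = -2 + (2*(-2)*(-⅓))*Q = -2 + 4*Q/3)
(U(-4, 0)*19)*(-2) = ((-2 + (4/3)*(-4))*19)*(-2) = ((-2 - 16/3)*19)*(-2) = -22/3*19*(-2) = -418/3*(-2) = 836/3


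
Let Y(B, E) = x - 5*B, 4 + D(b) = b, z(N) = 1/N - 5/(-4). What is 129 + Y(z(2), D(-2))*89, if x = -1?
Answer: -2955/4 ≈ -738.75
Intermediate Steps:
z(N) = 5/4 + 1/N (z(N) = 1/N - 5*(-¼) = 1/N + 5/4 = 5/4 + 1/N)
D(b) = -4 + b
Y(B, E) = -1 - 5*B
129 + Y(z(2), D(-2))*89 = 129 + (-1 - 5*(5/4 + 1/2))*89 = 129 + (-1 - 5*(5/4 + ½))*89 = 129 + (-1 - 5*7/4)*89 = 129 + (-1 - 35/4)*89 = 129 - 39/4*89 = 129 - 3471/4 = -2955/4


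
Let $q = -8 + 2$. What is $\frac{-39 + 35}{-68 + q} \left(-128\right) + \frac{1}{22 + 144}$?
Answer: $- \frac{42459}{6142} \approx -6.9129$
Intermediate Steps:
$q = -6$
$\frac{-39 + 35}{-68 + q} \left(-128\right) + \frac{1}{22 + 144} = \frac{-39 + 35}{-68 - 6} \left(-128\right) + \frac{1}{22 + 144} = - \frac{4}{-74} \left(-128\right) + \frac{1}{166} = \left(-4\right) \left(- \frac{1}{74}\right) \left(-128\right) + \frac{1}{166} = \frac{2}{37} \left(-128\right) + \frac{1}{166} = - \frac{256}{37} + \frac{1}{166} = - \frac{42459}{6142}$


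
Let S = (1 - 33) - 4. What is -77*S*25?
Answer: 69300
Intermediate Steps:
S = -36 (S = -32 - 4 = -36)
-77*S*25 = -77*(-36)*25 = 2772*25 = 69300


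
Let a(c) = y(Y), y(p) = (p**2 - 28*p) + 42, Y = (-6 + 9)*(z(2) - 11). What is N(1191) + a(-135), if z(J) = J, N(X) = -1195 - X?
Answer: -859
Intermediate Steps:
Y = -27 (Y = (-6 + 9)*(2 - 11) = 3*(-9) = -27)
y(p) = 42 + p**2 - 28*p
a(c) = 1527 (a(c) = 42 + (-27)**2 - 28*(-27) = 42 + 729 + 756 = 1527)
N(1191) + a(-135) = (-1195 - 1*1191) + 1527 = (-1195 - 1191) + 1527 = -2386 + 1527 = -859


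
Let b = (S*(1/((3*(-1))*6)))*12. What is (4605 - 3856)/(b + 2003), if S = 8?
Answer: 2247/5993 ≈ 0.37494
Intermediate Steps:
b = -16/3 (b = (8*(1/((3*(-1))*6)))*12 = (8*(1/(-3*6)))*12 = (8*(1/(-18)))*12 = (8*(1*(-1/18)))*12 = (8*(-1/18))*12 = -4/9*12 = -16/3 ≈ -5.3333)
(4605 - 3856)/(b + 2003) = (4605 - 3856)/(-16/3 + 2003) = 749/(5993/3) = 749*(3/5993) = 2247/5993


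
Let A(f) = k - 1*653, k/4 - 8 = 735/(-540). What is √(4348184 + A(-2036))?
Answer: √39128018/3 ≈ 2085.1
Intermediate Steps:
k = 239/9 (k = 32 + 4*(735/(-540)) = 32 + 4*(735*(-1/540)) = 32 + 4*(-49/36) = 32 - 49/9 = 239/9 ≈ 26.556)
A(f) = -5638/9 (A(f) = 239/9 - 1*653 = 239/9 - 653 = -5638/9)
√(4348184 + A(-2036)) = √(4348184 - 5638/9) = √(39128018/9) = √39128018/3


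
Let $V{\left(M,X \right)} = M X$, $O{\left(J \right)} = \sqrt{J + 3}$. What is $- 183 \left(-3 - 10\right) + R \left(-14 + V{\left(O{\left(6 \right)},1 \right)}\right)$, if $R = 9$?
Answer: $2280$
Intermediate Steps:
$O{\left(J \right)} = \sqrt{3 + J}$
$- 183 \left(-3 - 10\right) + R \left(-14 + V{\left(O{\left(6 \right)},1 \right)}\right) = - 183 \left(-3 - 10\right) + 9 \left(-14 + \sqrt{3 + 6} \cdot 1\right) = - 183 \left(-3 - 10\right) + 9 \left(-14 + \sqrt{9} \cdot 1\right) = \left(-183\right) \left(-13\right) + 9 \left(-14 + 3 \cdot 1\right) = 2379 + 9 \left(-14 + 3\right) = 2379 + 9 \left(-11\right) = 2379 - 99 = 2280$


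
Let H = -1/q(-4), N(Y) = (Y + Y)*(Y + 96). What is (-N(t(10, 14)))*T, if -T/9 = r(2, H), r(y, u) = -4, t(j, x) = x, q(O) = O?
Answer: -110880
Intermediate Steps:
N(Y) = 2*Y*(96 + Y) (N(Y) = (2*Y)*(96 + Y) = 2*Y*(96 + Y))
H = ¼ (H = -1/(-4) = -1*(-¼) = ¼ ≈ 0.25000)
T = 36 (T = -9*(-4) = 36)
(-N(t(10, 14)))*T = -2*14*(96 + 14)*36 = -2*14*110*36 = -1*3080*36 = -3080*36 = -110880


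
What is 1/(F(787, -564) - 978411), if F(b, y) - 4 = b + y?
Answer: -1/978184 ≈ -1.0223e-6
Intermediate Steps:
F(b, y) = 4 + b + y (F(b, y) = 4 + (b + y) = 4 + b + y)
1/(F(787, -564) - 978411) = 1/((4 + 787 - 564) - 978411) = 1/(227 - 978411) = 1/(-978184) = -1/978184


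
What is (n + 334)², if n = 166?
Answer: 250000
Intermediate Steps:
(n + 334)² = (166 + 334)² = 500² = 250000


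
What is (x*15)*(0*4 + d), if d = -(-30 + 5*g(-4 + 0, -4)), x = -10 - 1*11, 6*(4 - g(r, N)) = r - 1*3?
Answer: -2625/2 ≈ -1312.5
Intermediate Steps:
g(r, N) = 9/2 - r/6 (g(r, N) = 4 - (r - 1*3)/6 = 4 - (r - 3)/6 = 4 - (-3 + r)/6 = 4 + (1/2 - r/6) = 9/2 - r/6)
x = -21 (x = -10 - 11 = -21)
d = 25/6 (d = -(-15/2 - 5*(-4 + 0)/6) = -(-15/2 + 10/3) = -5/(1/((9/2 + 2/3) - 6)) = -5/(1/(31/6 - 6)) = -5/(1/(-5/6)) = -5/(-6/5) = -5*(-5/6) = 25/6 ≈ 4.1667)
(x*15)*(0*4 + d) = (-21*15)*(0*4 + 25/6) = -315*(0 + 25/6) = -315*25/6 = -2625/2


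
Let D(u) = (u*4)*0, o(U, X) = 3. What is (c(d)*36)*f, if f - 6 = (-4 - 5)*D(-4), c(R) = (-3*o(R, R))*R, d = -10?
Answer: 19440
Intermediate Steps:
D(u) = 0 (D(u) = (4*u)*0 = 0)
c(R) = -9*R (c(R) = (-3*3)*R = -9*R)
f = 6 (f = 6 + (-4 - 5)*0 = 6 - 9*0 = 6 + 0 = 6)
(c(d)*36)*f = (-9*(-10)*36)*6 = (90*36)*6 = 3240*6 = 19440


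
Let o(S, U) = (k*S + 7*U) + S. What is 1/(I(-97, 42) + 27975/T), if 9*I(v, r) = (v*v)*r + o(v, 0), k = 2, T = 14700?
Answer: 588/25800403 ≈ 2.2790e-5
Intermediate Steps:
o(S, U) = 3*S + 7*U (o(S, U) = (2*S + 7*U) + S = 3*S + 7*U)
I(v, r) = v/3 + r*v²/9 (I(v, r) = ((v*v)*r + (3*v + 7*0))/9 = (v²*r + (3*v + 0))/9 = (r*v² + 3*v)/9 = (3*v + r*v²)/9 = v/3 + r*v²/9)
1/(I(-97, 42) + 27975/T) = 1/((⅑)*(-97)*(3 + 42*(-97)) + 27975/14700) = 1/((⅑)*(-97)*(3 - 4074) + 27975*(1/14700)) = 1/((⅑)*(-97)*(-4071) + 373/196) = 1/(131629/3 + 373/196) = 1/(25800403/588) = 588/25800403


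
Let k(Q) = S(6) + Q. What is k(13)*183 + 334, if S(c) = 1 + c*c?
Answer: 9484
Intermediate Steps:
S(c) = 1 + c²
k(Q) = 37 + Q (k(Q) = (1 + 6²) + Q = (1 + 36) + Q = 37 + Q)
k(13)*183 + 334 = (37 + 13)*183 + 334 = 50*183 + 334 = 9150 + 334 = 9484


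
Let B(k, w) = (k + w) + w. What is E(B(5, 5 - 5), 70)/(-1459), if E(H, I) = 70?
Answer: -70/1459 ≈ -0.047978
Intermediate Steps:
B(k, w) = k + 2*w
E(B(5, 5 - 5), 70)/(-1459) = 70/(-1459) = 70*(-1/1459) = -70/1459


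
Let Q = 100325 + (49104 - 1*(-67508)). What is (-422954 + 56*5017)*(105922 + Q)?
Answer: -45846623718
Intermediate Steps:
Q = 216937 (Q = 100325 + (49104 + 67508) = 100325 + 116612 = 216937)
(-422954 + 56*5017)*(105922 + Q) = (-422954 + 56*5017)*(105922 + 216937) = (-422954 + 280952)*322859 = -142002*322859 = -45846623718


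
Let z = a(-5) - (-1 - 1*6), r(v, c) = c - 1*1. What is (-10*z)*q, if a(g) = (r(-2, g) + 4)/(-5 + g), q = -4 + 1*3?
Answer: 72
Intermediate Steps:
r(v, c) = -1 + c (r(v, c) = c - 1 = -1 + c)
q = -1 (q = -4 + 3 = -1)
a(g) = (3 + g)/(-5 + g) (a(g) = ((-1 + g) + 4)/(-5 + g) = (3 + g)/(-5 + g))
z = 36/5 (z = (3 - 5)/(-5 - 5) - (-1 - 1*6) = -2/(-10) - (-1 - 6) = -⅒*(-2) - 1*(-7) = ⅕ + 7 = 36/5 ≈ 7.2000)
(-10*z)*q = -10*36/5*(-1) = -72*(-1) = 72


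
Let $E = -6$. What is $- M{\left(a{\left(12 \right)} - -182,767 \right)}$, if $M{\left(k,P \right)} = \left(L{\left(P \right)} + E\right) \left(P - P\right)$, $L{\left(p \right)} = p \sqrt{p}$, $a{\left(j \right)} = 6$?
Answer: $0$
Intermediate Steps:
$L{\left(p \right)} = p^{\frac{3}{2}}$
$M{\left(k,P \right)} = 0$ ($M{\left(k,P \right)} = \left(P^{\frac{3}{2}} - 6\right) \left(P - P\right) = \left(-6 + P^{\frac{3}{2}}\right) 0 = 0$)
$- M{\left(a{\left(12 \right)} - -182,767 \right)} = \left(-1\right) 0 = 0$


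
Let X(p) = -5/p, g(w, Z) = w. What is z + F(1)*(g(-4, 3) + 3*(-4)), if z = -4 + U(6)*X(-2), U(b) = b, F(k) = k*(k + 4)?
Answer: -69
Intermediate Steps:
F(k) = k*(4 + k)
z = 11 (z = -4 + 6*(-5/(-2)) = -4 + 6*(-5*(-½)) = -4 + 6*(5/2) = -4 + 15 = 11)
z + F(1)*(g(-4, 3) + 3*(-4)) = 11 + (1*(4 + 1))*(-4 + 3*(-4)) = 11 + (1*5)*(-4 - 12) = 11 + 5*(-16) = 11 - 80 = -69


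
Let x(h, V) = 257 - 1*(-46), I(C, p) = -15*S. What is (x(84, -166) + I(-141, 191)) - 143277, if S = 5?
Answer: -143049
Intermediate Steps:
I(C, p) = -75 (I(C, p) = -15*5 = -75)
x(h, V) = 303 (x(h, V) = 257 + 46 = 303)
(x(84, -166) + I(-141, 191)) - 143277 = (303 - 75) - 143277 = 228 - 143277 = -143049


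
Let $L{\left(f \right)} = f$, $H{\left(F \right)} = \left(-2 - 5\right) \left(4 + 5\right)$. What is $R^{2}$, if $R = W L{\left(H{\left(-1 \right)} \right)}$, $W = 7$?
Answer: $194481$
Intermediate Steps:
$H{\left(F \right)} = -63$ ($H{\left(F \right)} = \left(-7\right) 9 = -63$)
$R = -441$ ($R = 7 \left(-63\right) = -441$)
$R^{2} = \left(-441\right)^{2} = 194481$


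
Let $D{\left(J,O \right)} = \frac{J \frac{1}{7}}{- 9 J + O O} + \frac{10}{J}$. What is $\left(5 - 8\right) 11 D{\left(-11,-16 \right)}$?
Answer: $\frac{74913}{2485} \approx 30.146$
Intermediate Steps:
$D{\left(J,O \right)} = \frac{10}{J} + \frac{J}{7 \left(O^{2} - 9 J\right)}$ ($D{\left(J,O \right)} = \frac{J \frac{1}{7}}{- 9 J + O^{2}} + \frac{10}{J} = \frac{\frac{1}{7} J}{O^{2} - 9 J} + \frac{10}{J} = \frac{J}{7 \left(O^{2} - 9 J\right)} + \frac{10}{J} = \frac{10}{J} + \frac{J}{7 \left(O^{2} - 9 J\right)}$)
$\left(5 - 8\right) 11 D{\left(-11,-16 \right)} = \left(5 - 8\right) 11 \frac{- \left(-11\right)^{2} - 70 \left(-16\right)^{2} + 630 \left(-11\right)}{7 \left(-11\right) \left(- \left(-16\right)^{2} + 9 \left(-11\right)\right)} = \left(5 - 8\right) 11 \cdot \frac{1}{7} \left(- \frac{1}{11}\right) \frac{1}{\left(-1\right) 256 - 99} \left(\left(-1\right) 121 - 17920 - 6930\right) = - 3 \cdot 11 \cdot \frac{1}{7} \left(- \frac{1}{11}\right) \frac{1}{-256 - 99} \left(-121 - 17920 - 6930\right) = - 3 \cdot 11 \cdot \frac{1}{7} \left(- \frac{1}{11}\right) \frac{1}{-355} \left(-24971\right) = - 3 \cdot 11 \cdot \frac{1}{7} \left(- \frac{1}{11}\right) \left(- \frac{1}{355}\right) \left(-24971\right) = - 3 \cdot 11 \left(- \frac{24971}{27335}\right) = \left(-3\right) \left(- \frac{24971}{2485}\right) = \frac{74913}{2485}$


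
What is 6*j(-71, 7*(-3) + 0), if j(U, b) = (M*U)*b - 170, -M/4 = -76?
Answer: 2718564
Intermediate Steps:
M = 304 (M = -4*(-76) = 304)
j(U, b) = -170 + 304*U*b (j(U, b) = (304*U)*b - 170 = 304*U*b - 170 = -170 + 304*U*b)
6*j(-71, 7*(-3) + 0) = 6*(-170 + 304*(-71)*(7*(-3) + 0)) = 6*(-170 + 304*(-71)*(-21 + 0)) = 6*(-170 + 304*(-71)*(-21)) = 6*(-170 + 453264) = 6*453094 = 2718564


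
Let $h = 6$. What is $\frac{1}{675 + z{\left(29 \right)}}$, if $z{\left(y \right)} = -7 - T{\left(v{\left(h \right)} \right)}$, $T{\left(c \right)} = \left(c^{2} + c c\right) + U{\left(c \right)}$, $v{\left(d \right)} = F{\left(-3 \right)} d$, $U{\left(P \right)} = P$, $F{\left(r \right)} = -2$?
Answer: $\frac{1}{392} \approx 0.002551$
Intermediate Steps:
$v{\left(d \right)} = - 2 d$
$T{\left(c \right)} = c + 2 c^{2}$ ($T{\left(c \right)} = \left(c^{2} + c c\right) + c = \left(c^{2} + c^{2}\right) + c = 2 c^{2} + c = c + 2 c^{2}$)
$z{\left(y \right)} = -283$ ($z{\left(y \right)} = -7 - \left(-2\right) 6 \left(1 + 2 \left(\left(-2\right) 6\right)\right) = -7 - - 12 \left(1 + 2 \left(-12\right)\right) = -7 - - 12 \left(1 - 24\right) = -7 - \left(-12\right) \left(-23\right) = -7 - 276 = -283$)
$\frac{1}{675 + z{\left(29 \right)}} = \frac{1}{675 - 283} = \frac{1}{392}$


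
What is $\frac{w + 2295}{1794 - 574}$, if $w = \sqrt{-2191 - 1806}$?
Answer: $\frac{459}{244} + \frac{i \sqrt{3997}}{1220} \approx 1.8811 + 0.051821 i$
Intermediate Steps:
$w = i \sqrt{3997}$ ($w = \sqrt{-3997} = i \sqrt{3997} \approx 63.222 i$)
$\frac{w + 2295}{1794 - 574} = \frac{i \sqrt{3997} + 2295}{1794 - 574} = \frac{2295 + i \sqrt{3997}}{1220} = \left(2295 + i \sqrt{3997}\right) \frac{1}{1220} = \frac{459}{244} + \frac{i \sqrt{3997}}{1220}$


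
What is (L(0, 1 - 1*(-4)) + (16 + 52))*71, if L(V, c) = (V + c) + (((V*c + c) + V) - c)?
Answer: 5183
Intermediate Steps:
L(V, c) = c + 2*V + V*c (L(V, c) = (V + c) + (((c + V*c) + V) - c) = (V + c) + ((V + c + V*c) - c) = (V + c) + (V + V*c) = c + 2*V + V*c)
(L(0, 1 - 1*(-4)) + (16 + 52))*71 = (((1 - 1*(-4)) + 2*0 + 0*(1 - 1*(-4))) + (16 + 52))*71 = (((1 + 4) + 0 + 0*(1 + 4)) + 68)*71 = ((5 + 0 + 0*5) + 68)*71 = ((5 + 0 + 0) + 68)*71 = (5 + 68)*71 = 73*71 = 5183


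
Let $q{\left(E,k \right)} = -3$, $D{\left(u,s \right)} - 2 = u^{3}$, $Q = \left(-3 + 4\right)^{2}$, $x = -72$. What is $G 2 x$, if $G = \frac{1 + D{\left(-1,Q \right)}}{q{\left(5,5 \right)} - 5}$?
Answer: $36$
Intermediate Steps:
$Q = 1$ ($Q = 1^{2} = 1$)
$D{\left(u,s \right)} = 2 + u^{3}$
$G = - \frac{1}{4}$ ($G = \frac{1 + \left(2 + \left(-1\right)^{3}\right)}{-3 - 5} = \frac{1 + \left(2 - 1\right)}{-8} = \left(1 + 1\right) \left(- \frac{1}{8}\right) = 2 \left(- \frac{1}{8}\right) = - \frac{1}{4} \approx -0.25$)
$G 2 x = \left(- \frac{1}{4}\right) 2 \left(-72\right) = \left(- \frac{1}{2}\right) \left(-72\right) = 36$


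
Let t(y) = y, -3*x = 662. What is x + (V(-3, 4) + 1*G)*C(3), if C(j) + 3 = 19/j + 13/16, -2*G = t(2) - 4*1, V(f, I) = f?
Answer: -5495/24 ≈ -228.96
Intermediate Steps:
x = -662/3 (x = -1/3*662 = -662/3 ≈ -220.67)
G = 1 (G = -(2 - 4*1)/2 = -(2 - 4)/2 = -1/2*(-2) = 1)
C(j) = -35/16 + 19/j (C(j) = -3 + (19/j + 13/16) = -3 + (13/16 + 19/j) = -35/16 + 19/j)
x + (V(-3, 4) + 1*G)*C(3) = -662/3 + (-3 + 1*1)*(-35/16 + 19/3) = -662/3 + (-3 + 1)*(-35/16 + 19*(1/3)) = -662/3 - 2*(-35/16 + 19/3) = -662/3 - 2*199/48 = -662/3 - 199/24 = -5495/24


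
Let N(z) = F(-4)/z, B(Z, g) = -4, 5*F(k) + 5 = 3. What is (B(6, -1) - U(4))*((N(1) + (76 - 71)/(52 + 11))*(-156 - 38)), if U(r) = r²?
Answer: -78376/63 ≈ -1244.1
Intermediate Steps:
F(k) = -⅖ (F(k) = -1 + (⅕)*3 = -1 + ⅗ = -⅖)
N(z) = -2/(5*z)
(B(6, -1) - U(4))*((N(1) + (76 - 71)/(52 + 11))*(-156 - 38)) = (-4 - 1*4²)*((-⅖/1 + (76 - 71)/(52 + 11))*(-156 - 38)) = (-4 - 1*16)*((-⅖*1 + 5/63)*(-194)) = (-4 - 16)*((-⅖ + 5*(1/63))*(-194)) = -20*(-⅖ + 5/63)*(-194) = -(-404)*(-194)/63 = -20*19594/315 = -78376/63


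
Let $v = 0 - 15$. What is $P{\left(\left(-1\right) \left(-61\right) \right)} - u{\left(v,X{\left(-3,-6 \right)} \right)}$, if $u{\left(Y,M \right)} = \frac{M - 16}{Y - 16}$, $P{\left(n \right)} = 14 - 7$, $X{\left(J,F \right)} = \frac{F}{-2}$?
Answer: $\frac{204}{31} \approx 6.5806$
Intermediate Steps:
$X{\left(J,F \right)} = - \frac{F}{2}$ ($X{\left(J,F \right)} = F \left(- \frac{1}{2}\right) = - \frac{F}{2}$)
$P{\left(n \right)} = 7$
$v = -15$ ($v = 0 - 15 = -15$)
$u{\left(Y,M \right)} = \frac{-16 + M}{-16 + Y}$
$P{\left(\left(-1\right) \left(-61\right) \right)} - u{\left(v,X{\left(-3,-6 \right)} \right)} = 7 - \frac{-16 - -3}{-16 - 15} = 7 - \frac{-16 + 3}{-31} = 7 - \left(- \frac{1}{31}\right) \left(-13\right) = 7 - \frac{13}{31} = \frac{204}{31}$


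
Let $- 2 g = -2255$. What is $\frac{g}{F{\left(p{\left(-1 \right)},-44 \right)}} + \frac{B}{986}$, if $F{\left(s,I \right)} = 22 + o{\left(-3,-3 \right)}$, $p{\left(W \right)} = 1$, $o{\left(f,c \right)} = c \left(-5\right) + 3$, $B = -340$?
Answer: $\frac{12919}{464} \approx 27.843$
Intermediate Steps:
$o{\left(f,c \right)} = 3 - 5 c$ ($o{\left(f,c \right)} = - 5 c + 3 = 3 - 5 c$)
$g = \frac{2255}{2}$ ($g = \left(- \frac{1}{2}\right) \left(-2255\right) = \frac{2255}{2} \approx 1127.5$)
$F{\left(s,I \right)} = 40$ ($F{\left(s,I \right)} = 22 + \left(3 - -15\right) = 22 + \left(3 + 15\right) = 22 + 18 = 40$)
$\frac{g}{F{\left(p{\left(-1 \right)},-44 \right)}} + \frac{B}{986} = \frac{2255}{2 \cdot 40} - \frac{340}{986} = \frac{2255}{2} \cdot \frac{1}{40} - \frac{10}{29} = \frac{451}{16} - \frac{10}{29} = \frac{12919}{464}$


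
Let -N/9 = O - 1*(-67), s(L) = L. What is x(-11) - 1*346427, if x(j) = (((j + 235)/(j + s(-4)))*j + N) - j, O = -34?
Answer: -5198231/15 ≈ -3.4655e+5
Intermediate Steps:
N = -297 (N = -9*(-34 - 1*(-67)) = -9*(-34 + 67) = -9*33 = -297)
x(j) = -297 - j + j*(235 + j)/(-4 + j) (x(j) = (((j + 235)/(j - 4))*j - 297) - j = (((235 + j)/(-4 + j))*j - 297) - j = (j*(235 + j)/(-4 + j) - 297) - j = (-297 + j*(235 + j)/(-4 + j)) - j = -297 - j + j*(235 + j)/(-4 + j))
x(-11) - 1*346427 = 2*(594 - 29*(-11))/(-4 - 11) - 1*346427 = 2*(594 + 319)/(-15) - 346427 = 2*(-1/15)*913 - 346427 = -1826/15 - 346427 = -5198231/15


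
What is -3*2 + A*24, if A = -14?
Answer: -342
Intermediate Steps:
-3*2 + A*24 = -3*2 - 14*24 = -6 - 336 = -342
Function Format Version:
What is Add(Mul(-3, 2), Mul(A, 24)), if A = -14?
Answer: -342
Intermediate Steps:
Add(Mul(-3, 2), Mul(A, 24)) = Add(Mul(-3, 2), Mul(-14, 24)) = Add(-6, -336) = -342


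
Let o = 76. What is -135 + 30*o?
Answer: 2145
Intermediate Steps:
-135 + 30*o = -135 + 30*76 = -135 + 2280 = 2145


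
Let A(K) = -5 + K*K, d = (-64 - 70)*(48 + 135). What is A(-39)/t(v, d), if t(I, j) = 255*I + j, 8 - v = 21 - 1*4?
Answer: -1516/26817 ≈ -0.056531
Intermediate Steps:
v = -9 (v = 8 - (21 - 1*4) = 8 - (21 - 4) = 8 - 1*17 = 8 - 17 = -9)
d = -24522 (d = -134*183 = -24522)
A(K) = -5 + K**2
t(I, j) = j + 255*I
A(-39)/t(v, d) = (-5 + (-39)**2)/(-24522 + 255*(-9)) = (-5 + 1521)/(-24522 - 2295) = 1516/(-26817) = 1516*(-1/26817) = -1516/26817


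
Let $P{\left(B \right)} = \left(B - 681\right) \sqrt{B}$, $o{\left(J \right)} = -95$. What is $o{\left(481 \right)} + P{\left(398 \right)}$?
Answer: $-95 - 283 \sqrt{398} \approx -5740.8$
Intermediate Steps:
$P{\left(B \right)} = \sqrt{B} \left(-681 + B\right)$ ($P{\left(B \right)} = \left(-681 + B\right) \sqrt{B} = \sqrt{B} \left(-681 + B\right)$)
$o{\left(481 \right)} + P{\left(398 \right)} = -95 + \sqrt{398} \left(-681 + 398\right) = -95 + \sqrt{398} \left(-283\right) = -95 - 283 \sqrt{398}$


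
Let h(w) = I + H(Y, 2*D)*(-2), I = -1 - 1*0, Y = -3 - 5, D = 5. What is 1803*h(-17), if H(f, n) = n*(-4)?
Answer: 142437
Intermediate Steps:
Y = -8
I = -1 (I = -1 + 0 = -1)
H(f, n) = -4*n
h(w) = 79 (h(w) = -1 - 8*5*(-2) = -1 - 4*10*(-2) = -1 - 40*(-2) = -1 + 80 = 79)
1803*h(-17) = 1803*79 = 142437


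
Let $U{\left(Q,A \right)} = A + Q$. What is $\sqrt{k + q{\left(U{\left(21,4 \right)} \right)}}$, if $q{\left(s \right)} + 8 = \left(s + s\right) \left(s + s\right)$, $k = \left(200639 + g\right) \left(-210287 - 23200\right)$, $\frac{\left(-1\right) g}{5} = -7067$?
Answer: $i \sqrt{55096858846} \approx 2.3473 \cdot 10^{5} i$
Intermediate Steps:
$g = 35335$ ($g = \left(-5\right) \left(-7067\right) = 35335$)
$k = -55096861338$ ($k = \left(200639 + 35335\right) \left(-210287 - 23200\right) = 235974 \left(-233487\right) = -55096861338$)
$q{\left(s \right)} = -8 + 4 s^{2}$ ($q{\left(s \right)} = -8 + \left(s + s\right) \left(s + s\right) = -8 + 2 s 2 s = -8 + 4 s^{2}$)
$\sqrt{k + q{\left(U{\left(21,4 \right)} \right)}} = \sqrt{-55096861338 - \left(8 - 4 \left(4 + 21\right)^{2}\right)} = \sqrt{-55096861338 - \left(8 - 4 \cdot 25^{2}\right)} = \sqrt{-55096861338 + \left(-8 + 4 \cdot 625\right)} = \sqrt{-55096861338 + \left(-8 + 2500\right)} = \sqrt{-55096861338 + 2492} = \sqrt{-55096858846} = i \sqrt{55096858846}$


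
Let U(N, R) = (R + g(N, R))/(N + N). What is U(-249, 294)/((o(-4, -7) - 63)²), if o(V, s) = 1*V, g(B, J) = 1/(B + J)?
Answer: -13231/100598490 ≈ -0.00013152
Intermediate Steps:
o(V, s) = V
U(N, R) = (R + 1/(N + R))/(2*N) (U(N, R) = (R + 1/(N + R))/(N + N) = (R + 1/(N + R))/((2*N)) = (R + 1/(N + R))*(1/(2*N)) = (R + 1/(N + R))/(2*N))
U(-249, 294)/((o(-4, -7) - 63)²) = ((½)*(1 + 294*(-249 + 294))/(-249*(-249 + 294)))/((-4 - 63)²) = ((½)*(-1/249)*(1 + 294*45)/45)/((-67)²) = ((½)*(-1/249)*(1/45)*(1 + 13230))/4489 = ((½)*(-1/249)*(1/45)*13231)*(1/4489) = -13231/22410*1/4489 = -13231/100598490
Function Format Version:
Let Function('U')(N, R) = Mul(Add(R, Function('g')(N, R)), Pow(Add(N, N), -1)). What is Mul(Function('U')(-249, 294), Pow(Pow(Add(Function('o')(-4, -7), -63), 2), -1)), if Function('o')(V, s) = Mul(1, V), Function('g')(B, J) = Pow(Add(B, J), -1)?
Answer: Rational(-13231, 100598490) ≈ -0.00013152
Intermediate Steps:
Function('o')(V, s) = V
Function('U')(N, R) = Mul(Rational(1, 2), Pow(N, -1), Add(R, Pow(Add(N, R), -1))) (Function('U')(N, R) = Mul(Add(R, Pow(Add(N, R), -1)), Pow(Add(N, N), -1)) = Mul(Add(R, Pow(Add(N, R), -1)), Pow(Mul(2, N), -1)) = Mul(Add(R, Pow(Add(N, R), -1)), Mul(Rational(1, 2), Pow(N, -1))) = Mul(Rational(1, 2), Pow(N, -1), Add(R, Pow(Add(N, R), -1))))
Mul(Function('U')(-249, 294), Pow(Pow(Add(Function('o')(-4, -7), -63), 2), -1)) = Mul(Mul(Rational(1, 2), Pow(-249, -1), Pow(Add(-249, 294), -1), Add(1, Mul(294, Add(-249, 294)))), Pow(Pow(Add(-4, -63), 2), -1)) = Mul(Mul(Rational(1, 2), Rational(-1, 249), Pow(45, -1), Add(1, Mul(294, 45))), Pow(Pow(-67, 2), -1)) = Mul(Mul(Rational(1, 2), Rational(-1, 249), Rational(1, 45), Add(1, 13230)), Pow(4489, -1)) = Mul(Mul(Rational(1, 2), Rational(-1, 249), Rational(1, 45), 13231), Rational(1, 4489)) = Mul(Rational(-13231, 22410), Rational(1, 4489)) = Rational(-13231, 100598490)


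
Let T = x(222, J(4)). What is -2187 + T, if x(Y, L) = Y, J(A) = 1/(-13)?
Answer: -1965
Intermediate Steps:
J(A) = -1/13
T = 222
-2187 + T = -2187 + 222 = -1965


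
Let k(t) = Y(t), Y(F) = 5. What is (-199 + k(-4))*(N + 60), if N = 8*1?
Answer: -13192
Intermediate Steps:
N = 8
k(t) = 5
(-199 + k(-4))*(N + 60) = (-199 + 5)*(8 + 60) = -194*68 = -13192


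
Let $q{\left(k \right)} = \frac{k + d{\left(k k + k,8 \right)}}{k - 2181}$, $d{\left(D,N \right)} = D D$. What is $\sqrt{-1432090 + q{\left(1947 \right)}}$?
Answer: $\frac{i \sqrt{374018662850118}}{78} \approx 2.4794 \cdot 10^{5} i$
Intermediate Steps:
$d{\left(D,N \right)} = D^{2}$
$q{\left(k \right)} = \frac{k + \left(k + k^{2}\right)^{2}}{-2181 + k}$ ($q{\left(k \right)} = \frac{k + \left(k k + k\right)^{2}}{k - 2181} = \frac{k + \left(k^{2} + k\right)^{2}}{-2181 + k} = \frac{k + \left(k + k^{2}\right)^{2}}{-2181 + k}$)
$\sqrt{-1432090 + q{\left(1947 \right)}} = \sqrt{-1432090 + \frac{1947 \left(1 + 1947 \left(1 + 1947\right)^{2}\right)}{-2181 + 1947}} = \sqrt{-1432090 + \frac{1947 \left(1 + 1947 \cdot 1948^{2}\right)}{-234}} = \sqrt{-1432090 + 1947 \left(- \frac{1}{234}\right) \left(1 + 1947 \cdot 3794704\right)} = \sqrt{-1432090 + 1947 \left(- \frac{1}{234}\right) \left(1 + 7388288688\right)} = \sqrt{-1432090 + 1947 \left(- \frac{1}{234}\right) 7388288689} = \sqrt{-1432090 - \frac{4794999359161}{78}} = \sqrt{- \frac{4795111062181}{78}} = \frac{i \sqrt{374018662850118}}{78}$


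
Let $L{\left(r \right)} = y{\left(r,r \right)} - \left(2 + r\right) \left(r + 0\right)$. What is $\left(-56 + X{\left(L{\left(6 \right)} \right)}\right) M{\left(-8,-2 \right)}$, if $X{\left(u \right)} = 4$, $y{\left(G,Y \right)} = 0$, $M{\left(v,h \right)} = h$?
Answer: $104$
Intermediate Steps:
$L{\left(r \right)} = - r \left(2 + r\right)$ ($L{\left(r \right)} = 0 - \left(2 + r\right) \left(r + 0\right) = 0 - \left(2 + r\right) r = 0 - r \left(2 + r\right) = - r \left(2 + r\right)$)
$\left(-56 + X{\left(L{\left(6 \right)} \right)}\right) M{\left(-8,-2 \right)} = \left(-56 + 4\right) \left(-2\right) = \left(-52\right) \left(-2\right) = 104$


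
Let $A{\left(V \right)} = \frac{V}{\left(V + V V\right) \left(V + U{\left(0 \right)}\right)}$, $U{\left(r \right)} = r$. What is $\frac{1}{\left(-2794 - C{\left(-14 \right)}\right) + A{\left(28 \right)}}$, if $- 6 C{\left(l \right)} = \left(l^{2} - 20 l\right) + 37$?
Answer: $- \frac{812}{2199301} \approx -0.00036921$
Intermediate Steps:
$C{\left(l \right)} = - \frac{37}{6} - \frac{l^{2}}{6} + \frac{10 l}{3}$ ($C{\left(l \right)} = - \frac{\left(l^{2} - 20 l\right) + 37}{6} = - \frac{37 + l^{2} - 20 l}{6} = - \frac{37}{6} - \frac{l^{2}}{6} + \frac{10 l}{3}$)
$A{\left(V \right)} = \frac{1}{V + V^{2}}$ ($A{\left(V \right)} = \frac{V}{\left(V + V V\right) \left(V + 0\right)} = \frac{V}{\left(V + V^{2}\right) V} = \frac{V}{V \left(V + V^{2}\right)} = V \frac{1}{V \left(V + V^{2}\right)} = \frac{1}{V + V^{2}}$)
$\frac{1}{\left(-2794 - C{\left(-14 \right)}\right) + A{\left(28 \right)}} = \frac{1}{\left(-2794 - \left(- \frac{37}{6} - \frac{\left(-14\right)^{2}}{6} + \frac{10}{3} \left(-14\right)\right)\right) + \frac{1}{28 \left(1 + 28\right)}} = \frac{1}{\left(-2794 - \left(- \frac{37}{6} - \frac{98}{3} - \frac{140}{3}\right)\right) + \frac{1}{28 \cdot 29}} = \frac{1}{\left(-2794 - \left(- \frac{37}{6} - \frac{98}{3} - \frac{140}{3}\right)\right) + \frac{1}{28} \cdot \frac{1}{29}} = \frac{1}{\left(-2794 - - \frac{171}{2}\right) + \frac{1}{812}} = \frac{1}{\left(-2794 + \frac{171}{2}\right) + \frac{1}{812}} = \frac{1}{- \frac{5417}{2} + \frac{1}{812}} = \frac{1}{- \frac{2199301}{812}} = - \frac{812}{2199301}$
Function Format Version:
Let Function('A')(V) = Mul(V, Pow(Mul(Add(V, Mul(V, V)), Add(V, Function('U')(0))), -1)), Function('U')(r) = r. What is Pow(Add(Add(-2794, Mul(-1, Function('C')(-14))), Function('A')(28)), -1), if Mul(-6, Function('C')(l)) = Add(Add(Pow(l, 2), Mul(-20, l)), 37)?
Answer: Rational(-812, 2199301) ≈ -0.00036921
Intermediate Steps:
Function('C')(l) = Add(Rational(-37, 6), Mul(Rational(-1, 6), Pow(l, 2)), Mul(Rational(10, 3), l)) (Function('C')(l) = Mul(Rational(-1, 6), Add(Add(Pow(l, 2), Mul(-20, l)), 37)) = Mul(Rational(-1, 6), Add(37, Pow(l, 2), Mul(-20, l))) = Add(Rational(-37, 6), Mul(Rational(-1, 6), Pow(l, 2)), Mul(Rational(10, 3), l)))
Function('A')(V) = Pow(Add(V, Pow(V, 2)), -1) (Function('A')(V) = Mul(V, Pow(Mul(Add(V, Mul(V, V)), Add(V, 0)), -1)) = Mul(V, Pow(Mul(Add(V, Pow(V, 2)), V), -1)) = Mul(V, Pow(Mul(V, Add(V, Pow(V, 2))), -1)) = Mul(V, Mul(Pow(V, -1), Pow(Add(V, Pow(V, 2)), -1))) = Pow(Add(V, Pow(V, 2)), -1))
Pow(Add(Add(-2794, Mul(-1, Function('C')(-14))), Function('A')(28)), -1) = Pow(Add(Add(-2794, Mul(-1, Add(Rational(-37, 6), Mul(Rational(-1, 6), Pow(-14, 2)), Mul(Rational(10, 3), -14)))), Mul(Pow(28, -1), Pow(Add(1, 28), -1))), -1) = Pow(Add(Add(-2794, Mul(-1, Add(Rational(-37, 6), Mul(Rational(-1, 6), 196), Rational(-140, 3)))), Mul(Rational(1, 28), Pow(29, -1))), -1) = Pow(Add(Add(-2794, Mul(-1, Add(Rational(-37, 6), Rational(-98, 3), Rational(-140, 3)))), Mul(Rational(1, 28), Rational(1, 29))), -1) = Pow(Add(Add(-2794, Mul(-1, Rational(-171, 2))), Rational(1, 812)), -1) = Pow(Add(Add(-2794, Rational(171, 2)), Rational(1, 812)), -1) = Pow(Add(Rational(-5417, 2), Rational(1, 812)), -1) = Pow(Rational(-2199301, 812), -1) = Rational(-812, 2199301)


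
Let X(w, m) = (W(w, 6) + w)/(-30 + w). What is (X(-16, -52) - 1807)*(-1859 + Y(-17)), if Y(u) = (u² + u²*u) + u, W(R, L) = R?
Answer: 270042500/23 ≈ 1.1741e+7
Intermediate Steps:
X(w, m) = 2*w/(-30 + w) (X(w, m) = (w + w)/(-30 + w) = (2*w)/(-30 + w) = 2*w/(-30 + w))
Y(u) = u + u² + u³ (Y(u) = (u² + u³) + u = u + u² + u³)
(X(-16, -52) - 1807)*(-1859 + Y(-17)) = (2*(-16)/(-30 - 16) - 1807)*(-1859 - 17*(1 - 17 + (-17)²)) = (2*(-16)/(-46) - 1807)*(-1859 - 17*(1 - 17 + 289)) = (2*(-16)*(-1/46) - 1807)*(-1859 - 17*273) = (16/23 - 1807)*(-1859 - 4641) = -41545/23*(-6500) = 270042500/23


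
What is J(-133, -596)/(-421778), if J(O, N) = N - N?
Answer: 0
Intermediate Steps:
J(O, N) = 0
J(-133, -596)/(-421778) = 0/(-421778) = 0*(-1/421778) = 0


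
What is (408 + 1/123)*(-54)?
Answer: -903330/41 ≈ -22032.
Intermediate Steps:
(408 + 1/123)*(-54) = (50185/123)*(-54) = -903330/41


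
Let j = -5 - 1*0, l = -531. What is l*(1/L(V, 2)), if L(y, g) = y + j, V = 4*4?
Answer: -531/11 ≈ -48.273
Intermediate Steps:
V = 16
j = -5 (j = -5 + 0 = -5)
L(y, g) = -5 + y (L(y, g) = y - 5 = -5 + y)
l*(1/L(V, 2)) = -531/(-5 + 16) = -531/11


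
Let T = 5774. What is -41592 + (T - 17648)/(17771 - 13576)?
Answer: -174490314/4195 ≈ -41595.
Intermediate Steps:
-41592 + (T - 17648)/(17771 - 13576) = -41592 + (5774 - 17648)/(17771 - 13576) = -41592 - 11874/4195 = -174490314/4195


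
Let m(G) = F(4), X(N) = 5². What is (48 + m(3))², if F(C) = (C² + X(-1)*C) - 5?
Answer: 25281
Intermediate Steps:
X(N) = 25
F(C) = -5 + C² + 25*C (F(C) = (C² + 25*C) - 5 = -5 + C² + 25*C)
m(G) = 111 (m(G) = -5 + 4² + 25*4 = -5 + 16 + 100 = 111)
(48 + m(3))² = (48 + 111)² = 159² = 25281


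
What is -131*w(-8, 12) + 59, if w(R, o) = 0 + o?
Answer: -1513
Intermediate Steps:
w(R, o) = o
-131*w(-8, 12) + 59 = -131*12 + 59 = -1572 + 59 = -1513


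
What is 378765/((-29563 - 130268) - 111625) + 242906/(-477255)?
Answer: -246705781211/129553733280 ≈ -1.9043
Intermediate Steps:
378765/((-29563 - 130268) - 111625) + 242906/(-477255) = 378765/(-159831 - 111625) + 242906*(-1/477255) = 378765/(-271456) - 242906/477255 = 378765*(-1/271456) - 242906/477255 = -378765/271456 - 242906/477255 = -246705781211/129553733280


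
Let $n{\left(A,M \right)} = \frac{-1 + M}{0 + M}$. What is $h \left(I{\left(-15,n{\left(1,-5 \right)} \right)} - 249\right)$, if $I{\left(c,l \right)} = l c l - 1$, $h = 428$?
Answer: $- \frac{581224}{5} \approx -1.1624 \cdot 10^{5}$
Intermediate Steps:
$n{\left(A,M \right)} = \frac{-1 + M}{M}$
$I{\left(c,l \right)} = -1 + c l^{2}$ ($I{\left(c,l \right)} = c l l - 1 = c l^{2} - 1 = -1 + c l^{2}$)
$h \left(I{\left(-15,n{\left(1,-5 \right)} \right)} - 249\right) = 428 \left(\left(-1 - 15 \left(\frac{-1 - 5}{-5}\right)^{2}\right) - 249\right) = 428 \left(\left(-1 - 15 \left(\left(- \frac{1}{5}\right) \left(-6\right)\right)^{2}\right) - 249\right) = 428 \left(\left(-1 - 15 \left(\frac{6}{5}\right)^{2}\right) - 249\right) = 428 \left(\left(-1 - \frac{108}{5}\right) - 249\right) = 428 \left(- \frac{113}{5} - 249\right) = 428 \left(- \frac{1358}{5}\right) = - \frac{581224}{5}$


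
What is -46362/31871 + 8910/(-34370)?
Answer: -3831495/2235523 ≈ -1.7139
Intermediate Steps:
-46362/31871 + 8910/(-34370) = -46362*1/31871 + 8910*(-1/34370) = -46362/31871 - 891/3437 = -3831495/2235523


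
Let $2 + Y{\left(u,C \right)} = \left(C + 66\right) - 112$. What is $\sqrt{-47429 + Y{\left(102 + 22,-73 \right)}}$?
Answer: $5 i \sqrt{1902} \approx 218.06 i$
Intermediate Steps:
$Y{\left(u,C \right)} = -48 + C$ ($Y{\left(u,C \right)} = -2 + \left(\left(C + 66\right) - 112\right) = -2 + \left(\left(66 + C\right) - 112\right) = -2 + \left(-46 + C\right) = -48 + C$)
$\sqrt{-47429 + Y{\left(102 + 22,-73 \right)}} = \sqrt{-47429 - 121} = \sqrt{-47550} = 5 i \sqrt{1902}$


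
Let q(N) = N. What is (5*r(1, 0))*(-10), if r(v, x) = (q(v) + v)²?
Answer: -200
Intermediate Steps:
r(v, x) = 4*v² (r(v, x) = (v + v)² = (2*v)² = 4*v²)
(5*r(1, 0))*(-10) = (5*(4*1²))*(-10) = (5*(4*1))*(-10) = (5*4)*(-10) = 20*(-10) = -200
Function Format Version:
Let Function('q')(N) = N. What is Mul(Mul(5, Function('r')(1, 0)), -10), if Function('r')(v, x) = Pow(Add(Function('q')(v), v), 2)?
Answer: -200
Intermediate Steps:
Function('r')(v, x) = Mul(4, Pow(v, 2)) (Function('r')(v, x) = Pow(Add(v, v), 2) = Pow(Mul(2, v), 2) = Mul(4, Pow(v, 2)))
Mul(Mul(5, Function('r')(1, 0)), -10) = Mul(Mul(5, Mul(4, Pow(1, 2))), -10) = Mul(Mul(5, Mul(4, 1)), -10) = Mul(Mul(5, 4), -10) = Mul(20, -10) = -200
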